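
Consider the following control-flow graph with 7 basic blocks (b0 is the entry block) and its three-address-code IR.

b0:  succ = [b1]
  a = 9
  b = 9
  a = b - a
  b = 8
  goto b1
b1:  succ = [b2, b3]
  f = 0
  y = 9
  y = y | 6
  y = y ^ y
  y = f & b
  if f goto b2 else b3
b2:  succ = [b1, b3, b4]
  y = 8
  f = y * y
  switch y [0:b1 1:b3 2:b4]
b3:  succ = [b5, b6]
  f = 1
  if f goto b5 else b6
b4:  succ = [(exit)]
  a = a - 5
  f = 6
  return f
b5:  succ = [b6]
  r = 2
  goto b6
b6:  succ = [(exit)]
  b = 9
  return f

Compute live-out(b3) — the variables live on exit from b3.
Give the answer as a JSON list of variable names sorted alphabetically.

Answer: ["f"]

Working:
def/use:
  b0: def={a,b} ue=∅
  b1: def={f,y} ue={b}
  b2: def={f,y} ue=∅
  b3: def={f} ue=∅
  b4: def={a,f} ue={a}
  b5: def={r} ue=∅
  b6: def={b} ue={f}

Liveness:
  b0: in=∅ out={a,b}
  b1: in={a,b} out={a,b}
  b2: in={a,b} out={a,b}
  b3: in=∅ out={f}
  b4: in={a} out=∅
  b5: in={f} out={f}
  b6: in={f} out=∅

live-out(b3) = ["f"]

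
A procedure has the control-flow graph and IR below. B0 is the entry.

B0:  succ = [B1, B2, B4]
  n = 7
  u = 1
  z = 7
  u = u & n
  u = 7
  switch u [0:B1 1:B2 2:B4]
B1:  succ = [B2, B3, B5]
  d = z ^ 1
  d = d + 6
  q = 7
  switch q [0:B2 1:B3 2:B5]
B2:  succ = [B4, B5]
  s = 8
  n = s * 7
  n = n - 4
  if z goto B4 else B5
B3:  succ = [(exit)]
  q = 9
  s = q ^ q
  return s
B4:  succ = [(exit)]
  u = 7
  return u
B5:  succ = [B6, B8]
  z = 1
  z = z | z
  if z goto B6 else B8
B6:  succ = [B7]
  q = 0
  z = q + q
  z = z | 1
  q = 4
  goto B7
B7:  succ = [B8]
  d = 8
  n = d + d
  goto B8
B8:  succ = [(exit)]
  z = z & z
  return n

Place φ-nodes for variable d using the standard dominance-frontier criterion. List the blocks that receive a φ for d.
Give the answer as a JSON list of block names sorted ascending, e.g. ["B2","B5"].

idom tree: B1←B0 B2←B0 B3←B1 B4←B0 B5←B0 B6←B5 B7←B6 B8←B5
Dom at joins:
  B2: preds {B0,B1}: {B0} ∩ {B0,B1} = {B0}; idom=B0
  B4: preds {B0,B2}: {B0} ∩ {B0,B2} = {B0}; idom=B0
  B5: preds {B1,B2}: {B0,B1} ∩ {B0,B2} = {B0}; idom=B0
  B8: preds {B5,B7}: {B0,B5} ∩ {B0,B5,B6,B7} = {B0,B5}; idom=B5

DF derivation:
  join B2 pred B0: · stop@B0
  join B2 pred B1: B1 stop@B0
  join B4 pred B0: · stop@B0
  join B4 pred B2: B2 stop@B0
  join B5 pred B1: B1 stop@B0
  join B5 pred B2: B2 stop@B0
  join B8 pred B5: · stop@B5
  join B8 pred B7: B7→B6 stop@B5
  B0: DF=∅
  B1: DF={B2,B5}
  B2: DF={B4,B5}
  B3: DF=∅
  B4: DF=∅
  B5: DF=∅
  B6: DF={B8}
  B7: DF={B8}
  B8: DF=∅

φ for d: defs {B1,B7}
  DF⁺ = {B2,B4,B5,B8}

Answer: ["B2", "B4", "B5", "B8"]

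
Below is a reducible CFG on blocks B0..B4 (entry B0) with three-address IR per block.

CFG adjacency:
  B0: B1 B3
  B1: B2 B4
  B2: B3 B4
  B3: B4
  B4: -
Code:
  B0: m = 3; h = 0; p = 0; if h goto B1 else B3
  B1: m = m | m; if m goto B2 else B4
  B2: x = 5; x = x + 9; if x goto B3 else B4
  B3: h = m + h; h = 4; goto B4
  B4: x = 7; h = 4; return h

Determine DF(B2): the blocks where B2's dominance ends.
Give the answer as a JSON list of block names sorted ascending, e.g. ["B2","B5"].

idom tree: B1←B0 B2←B1 B3←B0 B4←B0
Dom∩ at merges:
  B3: preds {B0,B2}: {B0} ∩ {B0,B1,B2} = {B0}; idom=B0
  B4: preds {B1,B2,B3}: {B0,B1} ∩ {B0,B1,B2} ∩ {B0,B3} = {B0}; idom=B0

DF derivation:
  join B3 pred B0: · stop@B0
  join B3 pred B2: B2→B1 stop@B0
  join B4 pred B1: B1 stop@B0
  join B4 pred B2: B2→B1 stop@B0
  join B4 pred B3: B3 stop@B0
  B0 → ∅
  B1 → {B3,B4}
  B2 → {B3,B4}
  B3 → {B4}
  B4 → ∅

DF(B2) = ["B3", "B4"]

Answer: ["B3", "B4"]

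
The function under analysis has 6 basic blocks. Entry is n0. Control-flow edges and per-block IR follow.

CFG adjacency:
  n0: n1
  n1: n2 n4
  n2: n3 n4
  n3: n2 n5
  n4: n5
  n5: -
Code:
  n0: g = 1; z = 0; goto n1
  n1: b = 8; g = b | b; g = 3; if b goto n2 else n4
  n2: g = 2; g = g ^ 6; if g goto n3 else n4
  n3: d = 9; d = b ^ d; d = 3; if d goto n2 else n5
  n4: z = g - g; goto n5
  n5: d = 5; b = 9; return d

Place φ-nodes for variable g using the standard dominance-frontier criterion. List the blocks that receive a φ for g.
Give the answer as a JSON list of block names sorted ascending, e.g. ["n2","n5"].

Answer: ["n2", "n4", "n5"]

Derivation:
idom tree: n1←n0 n2←n1 n3←n2 n4←n1 n5←n1
Dom at joins:
  n2: preds {n1,n3}: {n0,n1} ∩ {n0,n1,n2,n3} = {n0,n1}; idom=n1
  n4: preds {n1,n2}: {n0,n1} ∩ {n0,n1,n2} = {n0,n1}; idom=n1
  n5: preds {n3,n4}: {n0,n1,n2,n3} ∩ {n0,n1,n4} = {n0,n1}; idom=n1

DF walk-up:
  n2←n1: walk · to n1
  n2←n3: walk n3→n2 to n1
  n4←n1: walk · to n1
  n4←n2: walk n2 to n1
  n5←n3: walk n3→n2 to n1
  n5←n4: walk n4 to n1
  n0 → ∅
  n1 → ∅
  n2 → {n2,n4,n5}
  n3 → {n2,n5}
  n4 → {n5}
  n5 → ∅

φ for g: defs {n0,n1,n2}
  DF⁺ = {n2,n4,n5}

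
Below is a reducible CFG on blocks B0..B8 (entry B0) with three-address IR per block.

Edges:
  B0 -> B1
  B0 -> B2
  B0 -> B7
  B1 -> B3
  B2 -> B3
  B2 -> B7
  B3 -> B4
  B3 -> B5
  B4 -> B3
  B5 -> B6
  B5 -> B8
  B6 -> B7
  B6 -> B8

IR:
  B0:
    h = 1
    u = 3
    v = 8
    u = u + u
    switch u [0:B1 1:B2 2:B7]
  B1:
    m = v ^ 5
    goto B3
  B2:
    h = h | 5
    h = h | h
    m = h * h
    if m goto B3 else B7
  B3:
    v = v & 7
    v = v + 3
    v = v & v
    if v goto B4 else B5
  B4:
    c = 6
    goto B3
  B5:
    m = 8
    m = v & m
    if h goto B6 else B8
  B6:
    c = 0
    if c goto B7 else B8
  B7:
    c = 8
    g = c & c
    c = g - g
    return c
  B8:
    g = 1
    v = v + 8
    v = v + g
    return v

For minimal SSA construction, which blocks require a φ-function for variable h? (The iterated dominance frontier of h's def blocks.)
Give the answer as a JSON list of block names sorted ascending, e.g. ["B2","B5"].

Answer: ["B3", "B7"]

Derivation:
idom tree: B1←B0 B2←B0 B3←B0 B4←B3 B5←B3 B6←B5 B7←B0 B8←B5
Dom at joins:
  B3: preds {B1,B2,B4}: {B0,B1} ∩ {B0,B2} ∩ {B0,B3,B4} = {B0}; idom=B0
  B7: preds {B0,B2,B6}: {B0} ∩ {B0,B2} ∩ {B0,B3,B5,B6} = {B0}; idom=B0
  B8: preds {B5,B6}: {B0,B3,B5} ∩ {B0,B3,B5,B6} = {B0,B3,B5}; idom=B5

DF walk-up:
  B3←B1: walk B1 to B0
  B3←B2: walk B2 to B0
  B3←B4: walk B4→B3 to B0
  B7←B0: walk · to B0
  B7←B2: walk B2 to B0
  B7←B6: walk B6→B5→B3 to B0
  B8←B5: walk · to B5
  B8←B6: walk B6 to B5
  B0 → ∅
  B1 → {B3}
  B2 → {B3,B7}
  B3 → {B3,B7}
  B4 → {B3}
  B5 → {B7}
  B6 → {B7,B8}
  B7 → ∅
  B8 → ∅

φ for h: defs {B0,B2}
  DF⁺ = {B3,B7}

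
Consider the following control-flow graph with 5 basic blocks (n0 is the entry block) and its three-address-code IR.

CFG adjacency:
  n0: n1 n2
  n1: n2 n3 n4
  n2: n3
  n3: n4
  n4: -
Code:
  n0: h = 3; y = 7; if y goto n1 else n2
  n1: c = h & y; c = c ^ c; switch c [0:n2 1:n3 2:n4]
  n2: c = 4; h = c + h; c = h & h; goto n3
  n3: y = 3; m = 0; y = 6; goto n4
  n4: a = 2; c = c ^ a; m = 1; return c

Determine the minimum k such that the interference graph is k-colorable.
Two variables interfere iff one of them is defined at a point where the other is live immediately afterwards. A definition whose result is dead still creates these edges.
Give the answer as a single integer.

Per-block:
  n0: {h,y} / ∅
  n1: {c} / {h,y}
  n2: {c,h} / {h}
  n3: {m,y} / ∅
  n4: {a,c,m} / {c}

Live sets:
  live n0: ∅→{h,y}
  live n1: {h,y}→{c,h}
  live n2: {h}→{c}
  live n3: {c}→{c}
  live n4: {c}→∅

Interference:
  a: {c}
  c: {a,h,m,y}
  h: {c,y}
  m: {c}
  y: {c,h}

Colouring:
  lower bound: {c,h,y} mutually conflict ⇒ χ ≥ 3
  assign a→R1 c→R0 h→R1 m→R1 y→R2 — no edge inside a register ⇒ χ ≤ 3
  χ = 3

Answer: 3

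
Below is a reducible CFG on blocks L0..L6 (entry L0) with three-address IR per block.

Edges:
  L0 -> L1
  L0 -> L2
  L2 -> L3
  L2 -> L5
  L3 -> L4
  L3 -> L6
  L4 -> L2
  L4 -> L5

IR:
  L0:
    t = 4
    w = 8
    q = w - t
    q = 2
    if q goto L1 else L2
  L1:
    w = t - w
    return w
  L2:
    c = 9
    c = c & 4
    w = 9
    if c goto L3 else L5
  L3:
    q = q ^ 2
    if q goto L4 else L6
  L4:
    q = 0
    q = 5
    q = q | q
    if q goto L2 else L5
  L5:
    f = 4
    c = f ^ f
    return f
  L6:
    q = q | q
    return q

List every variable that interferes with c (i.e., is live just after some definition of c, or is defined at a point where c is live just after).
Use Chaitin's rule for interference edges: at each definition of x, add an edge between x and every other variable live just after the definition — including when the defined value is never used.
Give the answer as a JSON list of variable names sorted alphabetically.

Block summaries:
  L0 def {q,t,w} use ∅
  L1 def {w} use {t,w}
  L2 def {c,w} use ∅
  L3 def {q} use {q}
  L4 def {q} use ∅
  L5 def {c,f} use ∅
  L6 def {q} use {q}

Backward fixpoint:
  L0 li=∅ lo={q,t,w}
  L1 li={t,w} lo=∅
  L2 li={q} lo={q}
  L3 li={q} lo={q}
  L4 li=∅ lo={q}
  L5 li=∅ lo=∅
  L6 li={q} lo=∅

Interfere edges:
  c — {f,q,w}
  f — {c}
  q — {c,t,w}
  t — {q,w}
  w — {c,q,t}

N(c) = ["f", "q", "w"]

Answer: ["f", "q", "w"]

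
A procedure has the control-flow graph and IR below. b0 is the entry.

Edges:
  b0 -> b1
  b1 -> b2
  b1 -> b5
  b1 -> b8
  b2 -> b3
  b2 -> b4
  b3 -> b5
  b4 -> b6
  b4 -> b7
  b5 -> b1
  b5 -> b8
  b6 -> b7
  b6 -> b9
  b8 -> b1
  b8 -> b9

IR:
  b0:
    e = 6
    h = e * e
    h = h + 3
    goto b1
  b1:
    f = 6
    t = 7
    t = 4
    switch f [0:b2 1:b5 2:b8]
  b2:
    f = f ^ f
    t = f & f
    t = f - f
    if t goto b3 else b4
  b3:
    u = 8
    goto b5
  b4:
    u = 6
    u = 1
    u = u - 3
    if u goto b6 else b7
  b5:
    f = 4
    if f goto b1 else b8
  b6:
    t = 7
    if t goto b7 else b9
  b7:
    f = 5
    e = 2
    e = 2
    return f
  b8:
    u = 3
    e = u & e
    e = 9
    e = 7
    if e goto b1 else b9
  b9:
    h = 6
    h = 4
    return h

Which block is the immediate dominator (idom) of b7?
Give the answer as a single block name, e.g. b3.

idom tree: b1←b0 b2←b1 b3←b2 b4←b2 b5←b1 b6←b4 b7←b4 b8←b1 b9←b1
Join-block Dom:
  b1: preds {b0,b5,b8}: {b0} ∩ {b0,b1,b5} ∩ {b0,b1,b8} = {b0}; idom=b0
  b5: preds {b1,b3}: {b0,b1} ∩ {b0,b1,b2,b3} = {b0,b1}; idom=b1
  b7: preds {b4,b6}: {b0,b1,b2,b4} ∩ {b0,b1,b2,b4,b6} = {b0,b1,b2,b4}; idom=b4
  b8: preds {b1,b5}: {b0,b1} ∩ {b0,b1,b5} = {b0,b1}; idom=b1
  b9: preds {b6,b8}: {b0,b1,b2,b4,b6} ∩ {b0,b1,b8} = {b0,b1}; idom=b1

idom(b7) = b4

Answer: b4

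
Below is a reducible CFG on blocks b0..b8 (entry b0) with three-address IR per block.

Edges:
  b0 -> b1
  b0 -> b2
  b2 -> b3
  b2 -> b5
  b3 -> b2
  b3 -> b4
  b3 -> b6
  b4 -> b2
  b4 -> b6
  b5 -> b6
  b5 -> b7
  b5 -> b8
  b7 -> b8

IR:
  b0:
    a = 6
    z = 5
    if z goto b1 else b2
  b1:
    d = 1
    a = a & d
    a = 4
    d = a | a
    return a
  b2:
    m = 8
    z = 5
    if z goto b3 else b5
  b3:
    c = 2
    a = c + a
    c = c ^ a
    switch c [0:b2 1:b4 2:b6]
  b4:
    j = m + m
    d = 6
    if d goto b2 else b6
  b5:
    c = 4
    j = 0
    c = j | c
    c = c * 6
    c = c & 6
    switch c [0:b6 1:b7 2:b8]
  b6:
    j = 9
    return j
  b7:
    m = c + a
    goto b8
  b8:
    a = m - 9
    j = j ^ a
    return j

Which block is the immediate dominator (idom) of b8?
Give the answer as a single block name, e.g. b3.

idom tree: b1←b0 b2←b0 b3←b2 b4←b3 b5←b2 b6←b2 b7←b5 b8←b5
Dom∩ at merges:
  b2: preds {b0,b3,b4}: {b0} ∩ {b0,b2,b3} ∩ {b0,b2,b3,b4} = {b0}; idom=b0
  b6: preds {b3,b4,b5}: {b0,b2,b3} ∩ {b0,b2,b3,b4} ∩ {b0,b2,b5} = {b0,b2}; idom=b2
  b8: preds {b5,b7}: {b0,b2,b5} ∩ {b0,b2,b5,b7} = {b0,b2,b5}; idom=b5

idom(b8) = b5

Answer: b5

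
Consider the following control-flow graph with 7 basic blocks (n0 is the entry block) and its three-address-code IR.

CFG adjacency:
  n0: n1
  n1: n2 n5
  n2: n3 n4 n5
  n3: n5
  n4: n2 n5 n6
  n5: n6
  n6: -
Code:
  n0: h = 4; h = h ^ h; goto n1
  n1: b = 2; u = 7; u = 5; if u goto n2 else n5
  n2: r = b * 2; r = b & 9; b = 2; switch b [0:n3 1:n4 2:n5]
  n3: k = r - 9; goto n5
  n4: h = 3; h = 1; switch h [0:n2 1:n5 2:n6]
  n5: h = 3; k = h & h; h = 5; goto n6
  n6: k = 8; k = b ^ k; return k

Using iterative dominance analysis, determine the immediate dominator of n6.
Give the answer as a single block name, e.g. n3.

Answer: n1

Derivation:
idom tree: n1←n0 n2←n1 n3←n2 n4←n2 n5←n1 n6←n1
Join-block Dom:
  n2: preds {n1,n4}: {n0,n1} ∩ {n0,n1,n2,n4} = {n0,n1}; idom=n1
  n5: preds {n1,n2,n3,n4}: {n0,n1} ∩ {n0,n1,n2} ∩ {n0,n1,n2,n3} ∩ {n0,n1,n2,n4} = {n0,n1}; idom=n1
  n6: preds {n4,n5}: {n0,n1,n2,n4} ∩ {n0,n1,n5} = {n0,n1}; idom=n1

idom(n6) = n1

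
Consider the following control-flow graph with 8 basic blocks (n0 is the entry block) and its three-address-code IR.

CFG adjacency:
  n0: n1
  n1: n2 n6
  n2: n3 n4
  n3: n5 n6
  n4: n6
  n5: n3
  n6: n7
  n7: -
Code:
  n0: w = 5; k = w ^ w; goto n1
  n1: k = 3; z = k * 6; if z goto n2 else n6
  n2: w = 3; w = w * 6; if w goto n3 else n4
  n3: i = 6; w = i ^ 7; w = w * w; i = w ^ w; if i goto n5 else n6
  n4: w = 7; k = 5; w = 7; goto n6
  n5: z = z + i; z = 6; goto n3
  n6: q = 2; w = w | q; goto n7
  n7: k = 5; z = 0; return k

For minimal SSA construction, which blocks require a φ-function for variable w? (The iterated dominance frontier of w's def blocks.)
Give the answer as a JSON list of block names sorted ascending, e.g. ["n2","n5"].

Answer: ["n3", "n6"]

Derivation:
idom tree: n1←n0 n2←n1 n3←n2 n4←n2 n5←n3 n6←n1 n7←n6
Dom at joins:
  n3: preds {n2,n5}: {n0,n1,n2} ∩ {n0,n1,n2,n3,n5} = {n0,n1,n2}; idom=n2
  n6: preds {n1,n3,n4}: {n0,n1} ∩ {n0,n1,n2,n3} ∩ {n0,n1,n2,n4} = {n0,n1}; idom=n1

DF walk-up:
  join n3 pred n2: · stop@n2
  join n3 pred n5: n5→n3 stop@n2
  join n6 pred n1: · stop@n1
  join n6 pred n3: n3→n2 stop@n1
  join n6 pred n4: n4→n2 stop@n1
  DF(n0)=∅
  DF(n1)=∅
  DF(n2)={n6}
  DF(n3)={n3,n6}
  DF(n4)={n6}
  DF(n5)={n3}
  DF(n6)=∅
  DF(n7)=∅

φ for w: defs {n0,n2,n3,n4,n6}
  DF⁺ = {n3,n6}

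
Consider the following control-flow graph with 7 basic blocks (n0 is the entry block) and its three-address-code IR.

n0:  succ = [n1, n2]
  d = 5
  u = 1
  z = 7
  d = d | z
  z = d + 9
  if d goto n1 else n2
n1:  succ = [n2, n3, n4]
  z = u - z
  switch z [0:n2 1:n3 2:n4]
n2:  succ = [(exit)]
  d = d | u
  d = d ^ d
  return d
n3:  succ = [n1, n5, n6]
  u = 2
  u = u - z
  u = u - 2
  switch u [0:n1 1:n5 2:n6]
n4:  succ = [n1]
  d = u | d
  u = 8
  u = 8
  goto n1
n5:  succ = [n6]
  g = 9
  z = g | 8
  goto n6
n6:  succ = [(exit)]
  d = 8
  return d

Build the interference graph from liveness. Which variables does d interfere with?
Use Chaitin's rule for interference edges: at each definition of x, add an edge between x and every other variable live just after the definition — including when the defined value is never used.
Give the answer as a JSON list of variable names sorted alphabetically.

Answer: ["u", "z"]

Working:
def/use:
  n0: {d,u,z} / ∅
  n1: {z} / {u,z}
  n2: {d} / {d,u}
  n3: {u} / {z}
  n4: {d,u} / {d,u}
  n5: {g,z} / ∅
  n6: {d} / ∅

Live sets:
  n0 li=∅ lo={d,u,z}
  n1 li={d,u,z} lo={d,u,z}
  n2 li={d,u} lo=∅
  n3 li={d,z} lo={d,u,z}
  n4 li={d,u,z} lo={d,u,z}
  n5 li=∅ lo=∅
  n6 li=∅ lo=∅

Interference:
  d: {u,z}
  g: ∅
  u: {d,z}
  z: {d,u}

N(d) = ["u", "z"]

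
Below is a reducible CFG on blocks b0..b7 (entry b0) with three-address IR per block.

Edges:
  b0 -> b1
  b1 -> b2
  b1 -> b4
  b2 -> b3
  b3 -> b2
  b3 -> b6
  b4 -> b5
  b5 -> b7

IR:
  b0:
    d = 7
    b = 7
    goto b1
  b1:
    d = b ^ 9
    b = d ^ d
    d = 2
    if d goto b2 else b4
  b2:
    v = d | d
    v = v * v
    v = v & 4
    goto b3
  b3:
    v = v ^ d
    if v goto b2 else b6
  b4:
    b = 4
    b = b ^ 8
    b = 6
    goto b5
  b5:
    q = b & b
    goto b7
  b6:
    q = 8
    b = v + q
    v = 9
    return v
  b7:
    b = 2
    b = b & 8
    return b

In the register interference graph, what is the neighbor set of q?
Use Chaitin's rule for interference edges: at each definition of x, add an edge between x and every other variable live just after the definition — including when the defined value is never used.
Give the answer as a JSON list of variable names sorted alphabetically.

Answer: ["v"]

Working:
def/use:
  b0 def {b,d} use ∅
  b1 def {b,d} use {b}
  b2 def {v} use {d}
  b3 def {v} use {d,v}
  b4 def {b} use ∅
  b5 def {q} use {b}
  b6 def {b,q,v} use {v}
  b7 def {b} use ∅

Live sets:
  b0 li=∅ lo={b}
  b1 li={b} lo={d}
  b2 li={d} lo={d,v}
  b3 li={d,v} lo={d,v}
  b4 li=∅ lo={b}
  b5 li={b} lo=∅
  b6 li={v} lo=∅
  b7 li=∅ lo=∅

Conflict graph:
  b↔∅
  d↔{v}
  q↔{v}
  v↔{d,q}

N(q) = ["v"]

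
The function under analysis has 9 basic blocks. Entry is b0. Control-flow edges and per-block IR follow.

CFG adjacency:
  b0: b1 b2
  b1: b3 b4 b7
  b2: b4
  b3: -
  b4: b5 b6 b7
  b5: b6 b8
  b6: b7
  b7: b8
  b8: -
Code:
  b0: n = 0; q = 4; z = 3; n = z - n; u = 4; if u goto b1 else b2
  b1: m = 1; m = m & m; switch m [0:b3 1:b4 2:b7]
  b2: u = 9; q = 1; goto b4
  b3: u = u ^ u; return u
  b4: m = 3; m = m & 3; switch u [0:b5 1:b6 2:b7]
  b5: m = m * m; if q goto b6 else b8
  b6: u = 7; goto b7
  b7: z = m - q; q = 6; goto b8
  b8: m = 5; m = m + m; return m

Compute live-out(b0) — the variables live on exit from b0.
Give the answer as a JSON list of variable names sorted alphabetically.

Per-block:
  b0: {n,q,u,z} / ∅
  b1: {m} / ∅
  b2: {q,u} / ∅
  b3: {u} / {u}
  b4: {m} / {u}
  b5: {m} / {m,q}
  b6: {u} / ∅
  b7: {q,z} / {m,q}
  b8: {m} / ∅

Live sets:
  b0 li=∅ lo={q,u}
  b1 li={q,u} lo={m,q,u}
  b2 li=∅ lo={q,u}
  b3 li={u} lo=∅
  b4 li={q,u} lo={m,q}
  b5 li={m,q} lo={m,q}
  b6 li={m,q} lo={m,q}
  b7 li={m,q} lo=∅
  b8 li=∅ lo=∅

live-out(b0) = ["q", "u"]

Answer: ["q", "u"]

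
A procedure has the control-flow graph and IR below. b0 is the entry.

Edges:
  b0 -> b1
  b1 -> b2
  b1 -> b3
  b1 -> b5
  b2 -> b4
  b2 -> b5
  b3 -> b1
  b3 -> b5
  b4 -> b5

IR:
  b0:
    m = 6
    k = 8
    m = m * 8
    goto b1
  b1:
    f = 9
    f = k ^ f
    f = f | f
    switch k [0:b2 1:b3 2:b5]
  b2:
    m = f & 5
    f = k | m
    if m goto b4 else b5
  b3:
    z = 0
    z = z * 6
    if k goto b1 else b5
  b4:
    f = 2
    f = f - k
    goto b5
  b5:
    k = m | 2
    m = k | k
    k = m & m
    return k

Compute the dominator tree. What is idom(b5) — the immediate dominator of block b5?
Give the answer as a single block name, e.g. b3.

Answer: b1

Analysis:
idom tree: b1←b0 b2←b1 b3←b1 b4←b2 b5←b1
Dom∩ at merges:
  b1: preds {b0,b3}: {b0} ∩ {b0,b1,b3} = {b0}; idom=b0
  b5: preds {b1,b2,b3,b4}: {b0,b1} ∩ {b0,b1,b2} ∩ {b0,b1,b3} ∩ {b0,b1,b2,b4} = {b0,b1}; idom=b1

idom(b5) = b1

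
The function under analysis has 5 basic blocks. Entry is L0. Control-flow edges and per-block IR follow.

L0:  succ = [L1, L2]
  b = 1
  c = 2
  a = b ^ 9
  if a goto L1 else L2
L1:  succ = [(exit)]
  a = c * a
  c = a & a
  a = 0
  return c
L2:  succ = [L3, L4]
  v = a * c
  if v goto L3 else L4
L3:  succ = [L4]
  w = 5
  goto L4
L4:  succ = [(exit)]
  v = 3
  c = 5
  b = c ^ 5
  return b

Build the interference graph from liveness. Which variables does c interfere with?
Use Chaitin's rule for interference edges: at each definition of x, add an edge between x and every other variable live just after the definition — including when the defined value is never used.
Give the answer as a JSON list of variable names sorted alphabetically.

Answer: ["a", "b"]

Analysis:
def/use:
  L0: def={a,b,c} ue=∅
  L1: def={a,c} ue={a,c}
  L2: def={v} ue={a,c}
  L3: def={w} ue=∅
  L4: def={b,c,v} ue=∅

Backward fixpoint:
  live L0: ∅→{a,c}
  live L1: {a,c}→∅
  live L2: {a,c}→∅
  live L3: ∅→∅
  live L4: ∅→∅

Conflict graph:
  a: {c}
  b: {c}
  c: {a,b}
  v: ∅
  w: ∅

N(c) = ["a", "b"]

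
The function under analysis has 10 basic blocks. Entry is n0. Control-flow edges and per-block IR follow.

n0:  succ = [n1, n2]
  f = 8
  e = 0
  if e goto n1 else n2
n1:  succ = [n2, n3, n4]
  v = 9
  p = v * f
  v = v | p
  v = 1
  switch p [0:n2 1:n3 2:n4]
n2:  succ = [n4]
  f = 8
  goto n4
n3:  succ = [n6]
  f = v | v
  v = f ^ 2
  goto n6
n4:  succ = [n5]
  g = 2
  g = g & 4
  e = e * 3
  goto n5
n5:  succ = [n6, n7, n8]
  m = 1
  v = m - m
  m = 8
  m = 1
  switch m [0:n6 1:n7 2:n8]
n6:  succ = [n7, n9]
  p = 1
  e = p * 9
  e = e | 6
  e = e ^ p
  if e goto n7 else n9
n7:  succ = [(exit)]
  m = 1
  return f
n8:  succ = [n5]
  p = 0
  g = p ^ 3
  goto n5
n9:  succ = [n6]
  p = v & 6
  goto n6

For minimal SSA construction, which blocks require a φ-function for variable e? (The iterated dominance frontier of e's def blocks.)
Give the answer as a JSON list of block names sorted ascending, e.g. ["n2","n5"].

idom tree: n1←n0 n2←n0 n3←n1 n4←n0 n5←n4 n6←n0 n7←n0 n8←n5 n9←n6
Join-block Dom:
  n2: preds {n0,n1}: {n0} ∩ {n0,n1} = {n0}; idom=n0
  n4: preds {n1,n2}: {n0,n1} ∩ {n0,n2} = {n0}; idom=n0
  n5: preds {n4,n8}: {n0,n4} ∩ {n0,n4,n5,n8} = {n0,n4}; idom=n4
  n6: preds {n3,n5,n9}: {n0,n1,n3} ∩ {n0,n4,n5} ∩ {n0,n6,n9} = {n0}; idom=n0
  n7: preds {n5,n6}: {n0,n4,n5} ∩ {n0,n6} = {n0}; idom=n0

DF walk-up:
  n2←n0: walk · to n0
  n2←n1: walk n1 to n0
  n4←n1: walk n1 to n0
  n4←n2: walk n2 to n0
  n5←n4: walk · to n4
  n5←n8: walk n8→n5 to n4
  n6←n3: walk n3→n1 to n0
  n6←n5: walk n5→n4 to n0
  n6←n9: walk n9→n6 to n0
  n7←n5: walk n5→n4 to n0
  n7←n6: walk n6 to n0
  n0 → ∅
  n1 → {n2,n4,n6}
  n2 → {n4}
  n3 → {n6}
  n4 → {n6,n7}
  n5 → {n5,n6,n7}
  n6 → {n6,n7}
  n7 → ∅
  n8 → {n5}
  n9 → {n6}

φ for e: defs {n0,n4,n6}
  DF⁺ = {n6,n7}

Answer: ["n6", "n7"]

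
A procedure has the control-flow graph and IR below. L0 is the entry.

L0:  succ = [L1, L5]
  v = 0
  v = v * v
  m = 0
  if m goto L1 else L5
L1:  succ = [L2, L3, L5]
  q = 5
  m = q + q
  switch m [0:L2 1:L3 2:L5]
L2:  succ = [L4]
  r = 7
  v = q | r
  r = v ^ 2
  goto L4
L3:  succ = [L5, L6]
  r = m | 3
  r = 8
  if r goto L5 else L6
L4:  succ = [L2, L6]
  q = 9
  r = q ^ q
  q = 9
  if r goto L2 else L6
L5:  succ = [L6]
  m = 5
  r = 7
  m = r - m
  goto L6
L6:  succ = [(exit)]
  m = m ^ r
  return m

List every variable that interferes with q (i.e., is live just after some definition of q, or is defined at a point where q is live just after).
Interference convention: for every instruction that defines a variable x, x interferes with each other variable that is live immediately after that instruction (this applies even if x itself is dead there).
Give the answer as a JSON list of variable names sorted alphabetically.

Answer: ["m", "r"]

Analysis:
Per-block:
  L0 def {m,v} use ∅
  L1 def {m,q} use ∅
  L2 def {r,v} use {q}
  L3 def {r} use {m}
  L4 def {q,r} use ∅
  L5 def {m,r} use ∅
  L6 def {m} use {m,r}

Live sets:
  L0 li=∅ lo=∅
  L1 li=∅ lo={m,q}
  L2 li={m,q} lo={m}
  L3 li={m} lo={m,r}
  L4 li={m} lo={m,q,r}
  L5 li=∅ lo={m,r}
  L6 li={m,r} lo=∅

Interfere edges:
  m — {q,r,v}
  q — {m,r}
  r — {m,q}
  v — {m}

N(q) = ["m", "r"]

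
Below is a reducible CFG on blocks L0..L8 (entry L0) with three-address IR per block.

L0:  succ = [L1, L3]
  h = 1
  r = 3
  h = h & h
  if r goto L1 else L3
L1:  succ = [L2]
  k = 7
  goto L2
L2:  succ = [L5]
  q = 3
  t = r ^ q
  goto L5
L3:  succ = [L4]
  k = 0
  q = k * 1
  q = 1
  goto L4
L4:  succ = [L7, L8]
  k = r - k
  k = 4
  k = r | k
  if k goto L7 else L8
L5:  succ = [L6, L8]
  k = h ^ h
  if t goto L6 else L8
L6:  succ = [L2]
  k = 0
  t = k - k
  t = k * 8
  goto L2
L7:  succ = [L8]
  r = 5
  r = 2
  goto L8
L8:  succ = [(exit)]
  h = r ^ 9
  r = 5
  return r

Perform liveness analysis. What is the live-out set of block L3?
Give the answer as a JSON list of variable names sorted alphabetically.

def/use:
  L0 def {h,r} use ∅
  L1 def {k} use ∅
  L2 def {q,t} use {r}
  L3 def {k,q} use ∅
  L4 def {k} use {k,r}
  L5 def {k} use {h,t}
  L6 def {k,t} use ∅
  L7 def {r} use ∅
  L8 def {h,r} use {r}

Liveness:
  L0: in=∅ out={h,r}
  L1: in={h,r} out={h,r}
  L2: in={h,r} out={h,r,t}
  L3: in={r} out={k,r}
  L4: in={k,r} out={r}
  L5: in={h,r,t} out={h,r}
  L6: in={h,r} out={h,r}
  L7: in=∅ out={r}
  L8: in={r} out=∅

live-out(L3) = ["k", "r"]

Answer: ["k", "r"]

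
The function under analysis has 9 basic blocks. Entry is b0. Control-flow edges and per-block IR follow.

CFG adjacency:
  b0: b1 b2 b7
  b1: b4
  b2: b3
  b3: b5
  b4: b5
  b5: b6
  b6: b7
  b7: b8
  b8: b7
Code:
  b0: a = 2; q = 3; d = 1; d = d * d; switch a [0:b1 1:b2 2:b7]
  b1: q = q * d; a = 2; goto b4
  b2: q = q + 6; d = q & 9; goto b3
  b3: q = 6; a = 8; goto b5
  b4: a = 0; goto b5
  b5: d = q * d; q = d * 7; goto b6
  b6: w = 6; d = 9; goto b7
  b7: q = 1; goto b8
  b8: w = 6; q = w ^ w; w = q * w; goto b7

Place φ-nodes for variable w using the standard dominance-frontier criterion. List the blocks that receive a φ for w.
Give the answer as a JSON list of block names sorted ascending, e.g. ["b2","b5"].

idom tree: b1←b0 b2←b0 b3←b2 b4←b1 b5←b0 b6←b5 b7←b0 b8←b7
Join-block Dom:
  b5: preds {b3,b4}: {b0,b2,b3} ∩ {b0,b1,b4} = {b0}; idom=b0
  b7: preds {b0,b6,b8}: {b0} ∩ {b0,b5,b6} ∩ {b0,b7,b8} = {b0}; idom=b0

DF walk-up:
  join b5 pred b3: b3→b2 stop@b0
  join b5 pred b4: b4→b1 stop@b0
  join b7 pred b0: · stop@b0
  join b7 pred b6: b6→b5 stop@b0
  join b7 pred b8: b8→b7 stop@b0
  b0: DF=∅
  b1: DF={b5}
  b2: DF={b5}
  b3: DF={b5}
  b4: DF={b5}
  b5: DF={b7}
  b6: DF={b7}
  b7: DF={b7}
  b8: DF={b7}

φ for w: defs {b6,b8}
  DF⁺ = {b7}

Answer: ["b7"]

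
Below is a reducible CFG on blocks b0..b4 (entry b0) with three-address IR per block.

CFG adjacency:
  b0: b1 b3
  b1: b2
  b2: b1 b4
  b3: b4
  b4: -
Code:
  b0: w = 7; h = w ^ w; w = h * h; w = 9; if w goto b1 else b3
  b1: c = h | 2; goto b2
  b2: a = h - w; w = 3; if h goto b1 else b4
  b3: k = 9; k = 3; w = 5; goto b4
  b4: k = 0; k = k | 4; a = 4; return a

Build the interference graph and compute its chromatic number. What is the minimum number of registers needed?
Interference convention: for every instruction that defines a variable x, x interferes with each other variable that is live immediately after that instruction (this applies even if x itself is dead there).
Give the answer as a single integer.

Answer: 3

Derivation:
Block summaries:
  b0: def={h,w} ue=∅
  b1: def={c} ue={h}
  b2: def={a,w} ue={h,w}
  b3: def={k,w} ue=∅
  b4: def={a,k} ue=∅

Liveness:
  live b0: ∅→{h,w}
  live b1: {h,w}→{h,w}
  live b2: {h,w}→{h,w}
  live b3: ∅→∅
  live b4: ∅→∅

Interference:
  a: {h}
  c: {h,w}
  h: {a,c,w}
  k: ∅
  w: {c,h}

Chromatic number:
  lower bound: {c,h,w} mutually conflict ⇒ χ ≥ 3
  3-colouring: r0={h,k}  r1={a,c}  r2={w}
  χ = 3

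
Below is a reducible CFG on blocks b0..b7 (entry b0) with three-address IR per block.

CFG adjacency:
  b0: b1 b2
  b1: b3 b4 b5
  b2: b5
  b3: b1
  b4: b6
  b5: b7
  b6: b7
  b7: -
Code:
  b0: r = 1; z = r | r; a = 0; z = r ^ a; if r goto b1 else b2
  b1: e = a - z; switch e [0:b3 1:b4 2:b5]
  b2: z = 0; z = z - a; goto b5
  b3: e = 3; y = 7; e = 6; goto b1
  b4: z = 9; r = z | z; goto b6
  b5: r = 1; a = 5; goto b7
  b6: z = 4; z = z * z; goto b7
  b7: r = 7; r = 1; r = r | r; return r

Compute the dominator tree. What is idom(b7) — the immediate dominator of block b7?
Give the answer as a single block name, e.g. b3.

Answer: b0

Analysis:
idom tree: b1←b0 b2←b0 b3←b1 b4←b1 b5←b0 b6←b4 b7←b0
Dom at joins:
  b1: preds {b0,b3}: {b0} ∩ {b0,b1,b3} = {b0}; idom=b0
  b5: preds {b1,b2}: {b0,b1} ∩ {b0,b2} = {b0}; idom=b0
  b7: preds {b5,b6}: {b0,b5} ∩ {b0,b1,b4,b6} = {b0}; idom=b0

idom(b7) = b0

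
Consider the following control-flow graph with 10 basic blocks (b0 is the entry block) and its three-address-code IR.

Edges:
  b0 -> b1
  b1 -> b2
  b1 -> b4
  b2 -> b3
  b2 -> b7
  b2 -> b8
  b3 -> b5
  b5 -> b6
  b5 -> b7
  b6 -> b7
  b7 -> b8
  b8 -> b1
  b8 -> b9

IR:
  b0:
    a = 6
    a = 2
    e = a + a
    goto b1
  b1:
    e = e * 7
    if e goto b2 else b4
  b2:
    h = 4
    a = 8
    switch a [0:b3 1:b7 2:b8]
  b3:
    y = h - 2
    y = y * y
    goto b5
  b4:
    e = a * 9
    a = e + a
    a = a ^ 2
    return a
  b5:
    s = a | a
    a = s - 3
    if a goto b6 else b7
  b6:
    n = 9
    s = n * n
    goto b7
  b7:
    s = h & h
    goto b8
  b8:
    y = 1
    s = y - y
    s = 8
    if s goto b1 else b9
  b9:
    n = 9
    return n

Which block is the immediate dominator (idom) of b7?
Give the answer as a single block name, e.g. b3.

Answer: b2

Analysis:
idom tree: b1←b0 b2←b1 b3←b2 b4←b1 b5←b3 b6←b5 b7←b2 b8←b2 b9←b8
Join-block Dom:
  b1: preds {b0,b8}: {b0} ∩ {b0,b1,b2,b8} = {b0}; idom=b0
  b7: preds {b2,b5,b6}: {b0,b1,b2} ∩ {b0,b1,b2,b3,b5} ∩ {b0,b1,b2,b3,b5,b6} = {b0,b1,b2}; idom=b2
  b8: preds {b2,b7}: {b0,b1,b2} ∩ {b0,b1,b2,b7} = {b0,b1,b2}; idom=b2

idom(b7) = b2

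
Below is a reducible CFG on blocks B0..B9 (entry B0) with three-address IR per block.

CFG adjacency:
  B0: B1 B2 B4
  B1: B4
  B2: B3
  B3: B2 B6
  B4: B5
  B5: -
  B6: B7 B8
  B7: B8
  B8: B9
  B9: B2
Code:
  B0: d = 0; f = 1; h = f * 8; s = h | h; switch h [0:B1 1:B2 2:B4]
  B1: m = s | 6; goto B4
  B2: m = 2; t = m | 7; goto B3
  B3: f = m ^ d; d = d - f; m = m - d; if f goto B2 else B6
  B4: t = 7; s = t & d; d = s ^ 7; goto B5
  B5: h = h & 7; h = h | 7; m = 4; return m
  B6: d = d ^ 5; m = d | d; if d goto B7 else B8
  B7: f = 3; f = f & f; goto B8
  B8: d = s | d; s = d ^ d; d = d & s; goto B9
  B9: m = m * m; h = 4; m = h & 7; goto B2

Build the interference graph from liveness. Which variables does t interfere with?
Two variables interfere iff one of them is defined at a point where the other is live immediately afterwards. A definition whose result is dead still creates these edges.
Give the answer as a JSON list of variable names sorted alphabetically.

Block summaries:
  B0 def {d,f,h,s} use ∅
  B1 def {m} use {s}
  B2 def {m,t} use ∅
  B3 def {d,f,m} use {d,m}
  B4 def {d,s,t} use {d}
  B5 def {h,m} use {h}
  B6 def {d,m} use {d}
  B7 def {f} use ∅
  B8 def {d,s} use {d,s}
  B9 def {h,m} use {m}

Backward fixpoint:
  B0 li=∅ lo={d,h,s}
  B1 li={d,h,s} lo={d,h}
  B2 li={d,s} lo={d,m,s}
  B3 li={d,m,s} lo={d,s}
  B4 li={d,h} lo={h}
  B5 li={h} lo=∅
  B6 li={d,s} lo={d,m,s}
  B7 li={d,m,s} lo={d,m,s}
  B8 li={d,m,s} lo={d,m,s}
  B9 li={d,m,s} lo={d,s}

Interference:
  d — {f,h,m,s,t}
  f — {d,m,s}
  h — {d,m,s,t}
  m — {d,f,h,s,t}
  s — {d,f,h,m,t}
  t — {d,h,m,s}

N(t) = ["d", "h", "m", "s"]

Answer: ["d", "h", "m", "s"]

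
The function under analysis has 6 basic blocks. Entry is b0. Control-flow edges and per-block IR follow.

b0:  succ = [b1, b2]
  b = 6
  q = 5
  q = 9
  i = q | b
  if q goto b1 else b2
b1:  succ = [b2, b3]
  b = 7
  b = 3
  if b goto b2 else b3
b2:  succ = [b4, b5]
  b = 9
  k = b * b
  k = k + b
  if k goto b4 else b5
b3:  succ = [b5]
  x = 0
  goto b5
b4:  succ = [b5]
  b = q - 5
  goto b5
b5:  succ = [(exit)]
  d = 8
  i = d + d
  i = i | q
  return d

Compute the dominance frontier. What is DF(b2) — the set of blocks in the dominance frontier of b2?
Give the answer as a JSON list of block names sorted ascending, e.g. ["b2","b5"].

idom tree: b1←b0 b2←b0 b3←b1 b4←b2 b5←b0
Join-block Dom:
  b2: preds {b0,b1}: {b0} ∩ {b0,b1} = {b0}; idom=b0
  b5: preds {b2,b3,b4}: {b0,b2} ∩ {b0,b1,b3} ∩ {b0,b2,b4} = {b0}; idom=b0

DF walk-up:
  join b2 pred b0: · stop@b0
  join b2 pred b1: b1 stop@b0
  join b5 pred b2: b2 stop@b0
  join b5 pred b3: b3→b1 stop@b0
  join b5 pred b4: b4→b2 stop@b0
  b0: DF=∅
  b1: DF={b2,b5}
  b2: DF={b5}
  b3: DF={b5}
  b4: DF={b5}
  b5: DF=∅

DF(b2) = ["b5"]

Answer: ["b5"]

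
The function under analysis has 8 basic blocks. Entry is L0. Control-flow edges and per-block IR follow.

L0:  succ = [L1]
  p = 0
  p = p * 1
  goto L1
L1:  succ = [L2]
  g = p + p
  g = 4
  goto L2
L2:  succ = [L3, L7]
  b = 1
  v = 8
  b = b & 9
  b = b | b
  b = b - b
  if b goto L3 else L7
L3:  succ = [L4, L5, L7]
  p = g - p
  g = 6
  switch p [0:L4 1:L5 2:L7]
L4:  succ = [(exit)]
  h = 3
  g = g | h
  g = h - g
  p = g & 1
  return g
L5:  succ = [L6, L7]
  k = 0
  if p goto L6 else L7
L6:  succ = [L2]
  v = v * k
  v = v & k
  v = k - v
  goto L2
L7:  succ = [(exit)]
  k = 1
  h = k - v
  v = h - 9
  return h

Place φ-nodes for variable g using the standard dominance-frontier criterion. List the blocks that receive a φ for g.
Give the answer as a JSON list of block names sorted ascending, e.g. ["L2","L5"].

idom tree: L1←L0 L2←L1 L3←L2 L4←L3 L5←L3 L6←L5 L7←L2
Join-block Dom:
  L2: preds {L1,L6}: {L0,L1} ∩ {L0,L1,L2,L3,L5,L6} = {L0,L1}; idom=L1
  L7: preds {L2,L3,L5}: {L0,L1,L2} ∩ {L0,L1,L2,L3} ∩ {L0,L1,L2,L3,L5} = {L0,L1,L2}; idom=L2

Frontier:
  join L2 pred L1: · stop@L1
  join L2 pred L6: L6→L5→L3→L2 stop@L1
  join L7 pred L2: · stop@L2
  join L7 pred L3: L3 stop@L2
  join L7 pred L5: L5→L3 stop@L2
  L0 → ∅
  L1 → ∅
  L2 → {L2}
  L3 → {L2,L7}
  L4 → ∅
  L5 → {L2,L7}
  L6 → {L2}
  L7 → ∅

φ for g: defs {L1,L3,L4}
  DF⁺ = {L2,L7}

Answer: ["L2", "L7"]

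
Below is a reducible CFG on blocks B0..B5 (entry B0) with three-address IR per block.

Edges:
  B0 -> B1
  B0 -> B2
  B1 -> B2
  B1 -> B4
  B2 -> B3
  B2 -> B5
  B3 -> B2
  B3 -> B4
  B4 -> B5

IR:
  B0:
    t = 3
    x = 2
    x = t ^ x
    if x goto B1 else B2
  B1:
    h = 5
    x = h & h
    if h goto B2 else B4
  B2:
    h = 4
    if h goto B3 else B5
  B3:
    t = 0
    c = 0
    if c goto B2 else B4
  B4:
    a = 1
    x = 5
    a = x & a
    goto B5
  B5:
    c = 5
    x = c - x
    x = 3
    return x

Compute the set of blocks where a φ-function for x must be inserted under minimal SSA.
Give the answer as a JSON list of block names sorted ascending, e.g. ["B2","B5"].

Answer: ["B2", "B4", "B5"]

Analysis:
idom tree: B1←B0 B2←B0 B3←B2 B4←B0 B5←B0
Join-block Dom:
  B2: preds {B0,B1,B3}: {B0} ∩ {B0,B1} ∩ {B0,B2,B3} = {B0}; idom=B0
  B4: preds {B1,B3}: {B0,B1} ∩ {B0,B2,B3} = {B0}; idom=B0
  B5: preds {B2,B4}: {B0,B2} ∩ {B0,B4} = {B0}; idom=B0

Frontier:
  B2←B0: walk · to B0
  B2←B1: walk B1 to B0
  B2←B3: walk B3→B2 to B0
  B4←B1: walk B1 to B0
  B4←B3: walk B3→B2 to B0
  B5←B2: walk B2 to B0
  B5←B4: walk B4 to B0
  DF(B0)=∅
  DF(B1)={B2,B4}
  DF(B2)={B2,B4,B5}
  DF(B3)={B2,B4}
  DF(B4)={B5}
  DF(B5)=∅

φ for x: defs {B0,B1,B4,B5}
  DF⁺ = {B2,B4,B5}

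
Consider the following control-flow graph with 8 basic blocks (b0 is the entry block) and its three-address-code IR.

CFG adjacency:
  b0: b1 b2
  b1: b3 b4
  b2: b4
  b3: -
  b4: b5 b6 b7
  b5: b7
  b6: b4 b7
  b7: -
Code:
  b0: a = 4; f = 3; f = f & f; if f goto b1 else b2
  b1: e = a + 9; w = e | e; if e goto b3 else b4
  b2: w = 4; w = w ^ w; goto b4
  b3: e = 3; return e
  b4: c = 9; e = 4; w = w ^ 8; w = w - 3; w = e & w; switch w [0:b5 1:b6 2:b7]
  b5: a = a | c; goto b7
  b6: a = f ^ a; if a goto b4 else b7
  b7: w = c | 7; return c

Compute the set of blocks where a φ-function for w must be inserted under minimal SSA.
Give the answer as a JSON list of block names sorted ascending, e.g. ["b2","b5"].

Answer: ["b4"]

Analysis:
idom tree: b1←b0 b2←b0 b3←b1 b4←b0 b5←b4 b6←b4 b7←b4
Dom at joins:
  b4: preds {b1,b2,b6}: {b0,b1} ∩ {b0,b2} ∩ {b0,b4,b6} = {b0}; idom=b0
  b7: preds {b4,b5,b6}: {b0,b4} ∩ {b0,b4,b5} ∩ {b0,b4,b6} = {b0,b4}; idom=b4

DF walk-up:
  b4←b1: walk b1 to b0
  b4←b2: walk b2 to b0
  b4←b6: walk b6→b4 to b0
  b7←b4: walk · to b4
  b7←b5: walk b5 to b4
  b7←b6: walk b6 to b4
  b0: DF=∅
  b1: DF={b4}
  b2: DF={b4}
  b3: DF=∅
  b4: DF={b4}
  b5: DF={b7}
  b6: DF={b4,b7}
  b7: DF=∅

φ for w: defs {b1,b2,b4,b7}
  DF⁺ = {b4}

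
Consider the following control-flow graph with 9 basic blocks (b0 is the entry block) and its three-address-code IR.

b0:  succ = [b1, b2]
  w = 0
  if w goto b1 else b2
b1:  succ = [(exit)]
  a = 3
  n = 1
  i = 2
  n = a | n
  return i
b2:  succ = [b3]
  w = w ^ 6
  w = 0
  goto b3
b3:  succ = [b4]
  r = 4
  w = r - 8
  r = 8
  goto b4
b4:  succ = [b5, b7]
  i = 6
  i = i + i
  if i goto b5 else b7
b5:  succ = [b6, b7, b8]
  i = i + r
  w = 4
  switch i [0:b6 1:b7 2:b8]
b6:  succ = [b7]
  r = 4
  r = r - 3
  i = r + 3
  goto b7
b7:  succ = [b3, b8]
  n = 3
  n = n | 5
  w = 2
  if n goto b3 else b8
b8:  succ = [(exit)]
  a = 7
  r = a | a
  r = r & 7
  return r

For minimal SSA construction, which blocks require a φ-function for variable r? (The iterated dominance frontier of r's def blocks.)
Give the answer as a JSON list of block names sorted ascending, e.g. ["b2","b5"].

idom tree: b1←b0 b2←b0 b3←b2 b4←b3 b5←b4 b6←b5 b7←b4 b8←b4
Join-block Dom:
  b3: preds {b2,b7}: {b0,b2} ∩ {b0,b2,b3,b4,b7} = {b0,b2}; idom=b2
  b7: preds {b4,b5,b6}: {b0,b2,b3,b4} ∩ {b0,b2,b3,b4,b5} ∩ {b0,b2,b3,b4,b5,b6} = {b0,b2,b3,b4}; idom=b4
  b8: preds {b5,b7}: {b0,b2,b3,b4,b5} ∩ {b0,b2,b3,b4,b7} = {b0,b2,b3,b4}; idom=b4

DF derivation:
  b3←b2: walk · to b2
  b3←b7: walk b7→b4→b3 to b2
  b7←b4: walk · to b4
  b7←b5: walk b5 to b4
  b7←b6: walk b6→b5 to b4
  b8←b5: walk b5 to b4
  b8←b7: walk b7 to b4
  b0 → ∅
  b1 → ∅
  b2 → ∅
  b3 → {b3}
  b4 → {b3}
  b5 → {b7,b8}
  b6 → {b7}
  b7 → {b3,b8}
  b8 → ∅

φ for r: defs {b3,b6,b8}
  DF⁺ = {b3,b7,b8}

Answer: ["b3", "b7", "b8"]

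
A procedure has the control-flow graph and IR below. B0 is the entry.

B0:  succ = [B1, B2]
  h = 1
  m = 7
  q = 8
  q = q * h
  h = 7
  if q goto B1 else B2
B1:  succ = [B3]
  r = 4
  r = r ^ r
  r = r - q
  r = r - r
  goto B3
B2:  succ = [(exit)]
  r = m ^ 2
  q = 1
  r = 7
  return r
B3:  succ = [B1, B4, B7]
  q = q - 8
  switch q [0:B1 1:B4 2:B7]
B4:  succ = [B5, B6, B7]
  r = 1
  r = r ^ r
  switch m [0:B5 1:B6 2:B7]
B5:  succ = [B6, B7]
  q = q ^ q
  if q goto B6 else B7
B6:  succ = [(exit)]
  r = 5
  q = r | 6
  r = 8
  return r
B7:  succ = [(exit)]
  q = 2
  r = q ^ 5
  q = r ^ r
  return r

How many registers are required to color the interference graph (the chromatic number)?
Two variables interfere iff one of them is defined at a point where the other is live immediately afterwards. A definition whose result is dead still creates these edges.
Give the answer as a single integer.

Answer: 3

Analysis:
Block summaries:
  B0: {h,m,q} / ∅
  B1: {r} / {q}
  B2: {q,r} / {m}
  B3: {q} / {q}
  B4: {r} / {m}
  B5: {q} / {q}
  B6: {q,r} / ∅
  B7: {q,r} / ∅

Backward fixpoint:
  B0 li=∅ lo={m,q}
  B1 li={m,q} lo={m,q}
  B2 li={m} lo=∅
  B3 li={m,q} lo={m,q}
  B4 li={m,q} lo={q}
  B5 li={q} lo=∅
  B6 li=∅ lo=∅
  B7 li=∅ lo=∅

Interference:
  h: {m,q}
  m: {h,q,r}
  q: {h,m,r}
  r: {m,q}

Registers:
  {h,m,q} pairwise interfere (3-clique) ⇒ χ ≥ 3
  3-colouring: c0={m}  c1={q}  c2={h,r}
  χ = 3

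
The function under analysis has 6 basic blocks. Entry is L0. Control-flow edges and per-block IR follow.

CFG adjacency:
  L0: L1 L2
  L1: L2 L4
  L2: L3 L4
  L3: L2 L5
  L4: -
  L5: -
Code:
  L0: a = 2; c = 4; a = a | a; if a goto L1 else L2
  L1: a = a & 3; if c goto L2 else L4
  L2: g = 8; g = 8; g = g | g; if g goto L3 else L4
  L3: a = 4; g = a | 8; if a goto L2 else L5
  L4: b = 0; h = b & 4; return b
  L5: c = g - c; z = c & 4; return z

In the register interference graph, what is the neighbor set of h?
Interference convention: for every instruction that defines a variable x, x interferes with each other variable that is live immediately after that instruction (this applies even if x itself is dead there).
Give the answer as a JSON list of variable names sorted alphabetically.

Answer: ["b"]

Analysis:
def/use:
  L0: def={a,c} ue=∅
  L1: def={a} ue={a,c}
  L2: def={g} ue=∅
  L3: def={a,g} ue=∅
  L4: def={b,h} ue=∅
  L5: def={c,z} ue={c,g}

Live sets:
  L0 li=∅ lo={a,c}
  L1 li={a,c} lo={c}
  L2 li={c} lo={c}
  L3 li={c} lo={c,g}
  L4 li=∅ lo=∅
  L5 li={c,g} lo=∅

Conflict graph:
  a — {c,g}
  b — {h}
  c — {a,g}
  g — {a,c}
  h — {b}
  z — ∅

N(h) = ["b"]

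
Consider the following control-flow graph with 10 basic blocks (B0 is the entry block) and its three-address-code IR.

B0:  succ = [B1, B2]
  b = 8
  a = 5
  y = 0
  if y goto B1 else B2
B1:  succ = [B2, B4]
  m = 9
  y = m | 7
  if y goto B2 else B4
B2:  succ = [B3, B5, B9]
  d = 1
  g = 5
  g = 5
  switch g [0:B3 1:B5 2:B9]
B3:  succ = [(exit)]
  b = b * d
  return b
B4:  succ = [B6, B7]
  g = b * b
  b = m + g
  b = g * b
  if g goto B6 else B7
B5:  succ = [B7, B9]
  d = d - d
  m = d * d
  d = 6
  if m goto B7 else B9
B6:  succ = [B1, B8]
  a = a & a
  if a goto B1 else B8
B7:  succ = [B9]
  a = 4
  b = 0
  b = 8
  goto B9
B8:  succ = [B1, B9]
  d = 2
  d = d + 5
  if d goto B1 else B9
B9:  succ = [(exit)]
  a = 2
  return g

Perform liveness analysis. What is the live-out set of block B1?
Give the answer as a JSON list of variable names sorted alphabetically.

Answer: ["a", "b", "m"]

Derivation:
def/use:
  B0: {a,b,y} / ∅
  B1: {m,y} / ∅
  B2: {d,g} / ∅
  B3: {b} / {b,d}
  B4: {b,g} / {b,m}
  B5: {d,m} / {d}
  B6: {a} / {a}
  B7: {a,b} / ∅
  B8: {d} / ∅
  B9: {a} / {g}

Backward fixpoint:
  B0: in=∅ out={a,b}
  B1: in={a,b} out={a,b,m}
  B2: in={b} out={b,d,g}
  B3: in={b,d} out=∅
  B4: in={a,b,m} out={a,b,g}
  B5: in={d,g} out={g}
  B6: in={a,b,g} out={a,b,g}
  B7: in={g} out={g}
  B8: in={a,b,g} out={a,b,g}
  B9: in={g} out=∅

live-out(B1) = ["a", "b", "m"]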